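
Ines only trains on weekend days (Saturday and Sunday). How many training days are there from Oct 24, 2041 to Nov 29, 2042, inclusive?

115

Oct 24, 2041 is a Thursday.
The range spans 402 days (inclusive of both endpoints).
402 = 7 × 57 + 3, so there are 57 full weeks plus 3 extra days.
Each full week contributes 2 weekend days (Sat, Sun): 57 × 2 = 114.
The 3 extra days are Thursday, Friday, Saturday — 1 of them qualifies.
Total: 114 + 1 = 115.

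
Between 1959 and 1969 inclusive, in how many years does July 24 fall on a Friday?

2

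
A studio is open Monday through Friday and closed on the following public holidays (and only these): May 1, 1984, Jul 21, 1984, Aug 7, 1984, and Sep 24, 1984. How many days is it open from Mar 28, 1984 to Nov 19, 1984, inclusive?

Mar 28, 1984 is a Wednesday.
The range spans 237 days (inclusive of both endpoints).
237 = 7 × 33 + 6, so there are 33 full weeks plus 6 extra days.
Each full week contributes 5 weekdays (Mon–Fri): 33 × 5 = 165.
The 6 extra days are Wednesday, Thursday, Friday, Saturday, Sunday, Monday — 4 of them qualify.
Total: 165 + 4 = 169.
Holidays: May 1, 1984 (Tue); Jul 21, 1984 (Sat); Aug 7, 1984 (Tue); Sep 24, 1984 (Mon).
3 of the 4 holidays fall on weekdays; the rest are weekends and were already excluded.
Business days: 169 − 3 = 166.

166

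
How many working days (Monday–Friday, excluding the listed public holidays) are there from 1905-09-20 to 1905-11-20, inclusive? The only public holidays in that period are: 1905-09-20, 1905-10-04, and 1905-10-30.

1905-09-20 is a Wednesday.
That's 62 days from start to end, counting both.
62 = 7 × 8 + 6, so there are 8 full weeks plus 6 extra days.
Each full week contributes 5 weekdays (Mon–Fri): 8 × 5 = 40.
The 6 extra days are Wednesday, Thursday, Friday, Saturday, Sunday, Monday — 4 of them qualify.
Total: 40 + 4 = 44.
Holidays: 1905-09-20 (Wed); 1905-10-04 (Wed); 1905-10-30 (Mon).
All 3 holidays fall on weekdays, so subtract 3.
Business days: 44 − 3 = 41.

41 working days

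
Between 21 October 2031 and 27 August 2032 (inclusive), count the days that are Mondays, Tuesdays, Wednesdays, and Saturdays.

21 October 2031 is a Tuesday.
From 21 October 2031 to 27 August 2032 is 312 days inclusive.
312 = 7 × 44 + 4, so there are 44 full weeks plus 4 extra days.
Each full week contributes 4 days from the set (Mon, Tue, Wed, Sat): 44 × 4 = 176.
The 4 extra days are Tue, Wed, Thu, Fri — 2 of them qualify.
Total: 176 + 2 = 178.

178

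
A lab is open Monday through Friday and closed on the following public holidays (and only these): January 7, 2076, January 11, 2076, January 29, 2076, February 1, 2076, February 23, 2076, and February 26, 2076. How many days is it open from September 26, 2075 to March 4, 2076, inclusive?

112 working days

September 26, 2075 is a Thursday.
That's 161 days from start to end, counting both.
161 = 7 × 23, so the span is exactly 23 full weeks.
Each full week contributes 5 weekdays (Mon–Fri): 23 × 5 = 115.
Holidays: January 7, 2076 (Tue); January 11, 2076 (Sat); January 29, 2076 (Wed); February 1, 2076 (Sat); February 23, 2076 (Sun); February 26, 2076 (Wed).
3 of the 6 holidays fall on weekdays; the rest are weekends and were already excluded.
Business days: 115 − 3 = 112.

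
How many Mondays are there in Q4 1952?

Oct 1, 1952 is a Wednesday.
The range spans 92 days (inclusive of both endpoints).
92 = 7 × 13 + 1, so there are 13 full weeks plus 1 extra day.
Each full week contributes one Monday: 13 so far.
The 1 extra day is Wed — none qualify.
Total: 13 + 0 = 13.

13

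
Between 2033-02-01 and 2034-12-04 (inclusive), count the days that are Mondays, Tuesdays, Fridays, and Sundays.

384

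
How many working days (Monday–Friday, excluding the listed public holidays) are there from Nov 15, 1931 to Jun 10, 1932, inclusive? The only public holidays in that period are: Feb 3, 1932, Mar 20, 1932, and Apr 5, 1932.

Nov 15, 1931 is a Sunday.
From Nov 15, 1931 to Jun 10, 1932 is 209 days inclusive.
209 = 7 × 29 + 6, so there are 29 full weeks plus 6 extra days.
Each full week contributes 5 weekdays (Mon–Fri): 29 × 5 = 145.
The 6 extra days are Sun, Mon, Tue, Wed, Thu, Fri — 5 of them qualify.
Total: 145 + 5 = 150.
Holidays: Feb 3, 1932 (Wed); Mar 20, 1932 (Sun); Apr 5, 1932 (Tue).
2 of the 3 holidays fall on weekdays; the rest are weekends and were already excluded.
Business days: 150 − 2 = 148.

148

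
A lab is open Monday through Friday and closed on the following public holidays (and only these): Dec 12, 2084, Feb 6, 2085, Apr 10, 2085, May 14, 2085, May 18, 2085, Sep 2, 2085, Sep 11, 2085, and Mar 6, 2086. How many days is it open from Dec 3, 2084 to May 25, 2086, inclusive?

Dec 3, 2084 is a Sunday.
The range spans 539 days (inclusive of both endpoints).
539 = 7 × 77, so the span is exactly 77 full weeks.
Each full week contributes 5 weekdays (Mon–Fri): 77 × 5 = 385.
Total: 385.
Holidays: Dec 12, 2084 (Tue); Feb 6, 2085 (Tue); Apr 10, 2085 (Tue); May 14, 2085 (Mon); May 18, 2085 (Fri); Sep 2, 2085 (Sun); Sep 11, 2085 (Tue); Mar 6, 2086 (Wed).
7 of the 8 holidays fall on weekdays; the rest are weekends and were already excluded.
Business days: 385 − 7 = 378.

378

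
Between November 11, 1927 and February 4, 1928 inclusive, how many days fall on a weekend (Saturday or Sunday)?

25

November 11, 1927 is a Friday.
From November 11, 1927 to February 4, 1928 is 86 days inclusive.
86 = 7 × 12 + 2, so there are 12 full weeks plus 2 extra days.
Each full week contributes 2 weekend days (Sat, Sun): 12 × 2 = 24.
The 2 extra days are Friday, Saturday — 1 of them qualifies.
Total: 24 + 1 = 25.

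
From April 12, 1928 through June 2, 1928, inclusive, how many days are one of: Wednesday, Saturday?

April 12, 1928 is a Thursday.
From April 12, 1928 to June 2, 1928 is 52 days inclusive.
52 = 7 × 7 + 3, so there are 7 full weeks plus 3 extra days.
Each full week contributes 2 days from the set (Wed, Sat): 7 × 2 = 14.
The 3 extra days are Thursday, Friday, Saturday — 1 of them qualifies.
Total: 14 + 1 = 15.

15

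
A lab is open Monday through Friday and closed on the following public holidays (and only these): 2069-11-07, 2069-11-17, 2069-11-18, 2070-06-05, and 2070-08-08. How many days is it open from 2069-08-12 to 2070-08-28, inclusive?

270 working days

2069-08-12 is a Monday.
The range spans 382 days (inclusive of both endpoints).
382 = 7 × 54 + 4, so there are 54 full weeks plus 4 extra days.
Each full week contributes 5 weekdays (Mon–Fri): 54 × 5 = 270.
The 4 extra days are Monday, Tuesday, Wednesday, Thursday — 4 of them qualify.
Total: 270 + 4 = 274.
Holidays: 2069-11-07 (Thu); 2069-11-17 (Sun); 2069-11-18 (Mon); 2070-06-05 (Thu); 2070-08-08 (Fri).
4 of the 5 holidays fall on weekdays; the rest are weekends and were already excluded.
Business days: 274 − 4 = 270.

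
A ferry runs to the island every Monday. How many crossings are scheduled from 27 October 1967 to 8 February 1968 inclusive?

15 Mondays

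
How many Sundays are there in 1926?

52

Jan 1, 1926 is a Friday.
The range spans 365 days (inclusive of both endpoints).
365 = 7 × 52 + 1, so there are 52 full weeks plus 1 extra day.
Each full week contributes one Sunday: 52 so far.
The 1 extra day is Fri — none qualify.
Total: 52 + 0 = 52.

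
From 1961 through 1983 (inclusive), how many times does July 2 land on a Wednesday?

3

Day of week of July 2 in each year:
1961: Sun, 1962: Mon, 1963: Tue, 1964: Thu, 1965: Fri, 1966: Sat, 1967: Sun, 1968: Tue, 1969: Wed ✓, 1970: Thu, 1971: Fri, 1972: Sun, 1973: Mon, 1974: Tue, 1975: Wed ✓, 1976: Fri, 1977: Sat, 1978: Sun, 1979: Mon, 1980: Wed ✓, 1981: Thu, 1982: Fri, 1983: Sat
Wednesdays: 1969, 1975, 1980.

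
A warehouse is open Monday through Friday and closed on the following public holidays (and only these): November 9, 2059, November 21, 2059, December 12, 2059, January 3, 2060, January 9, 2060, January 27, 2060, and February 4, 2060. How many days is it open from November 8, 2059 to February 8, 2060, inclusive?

November 8, 2059 is a Saturday.
The range spans 93 days (inclusive of both endpoints).
93 = 7 × 13 + 2, so there are 13 full weeks plus 2 extra days.
Each full week contributes 5 weekdays (Mon–Fri): 13 × 5 = 65.
The 2 extra days are Saturday, Sunday — none qualify.
Total: 65 + 0 = 65.
Holidays: November 9, 2059 (Sun); November 21, 2059 (Fri); December 12, 2059 (Fri); January 3, 2060 (Sat); January 9, 2060 (Fri); January 27, 2060 (Tue); February 4, 2060 (Wed).
5 of the 7 holidays fall on weekdays; the rest are weekends and were already excluded.
Business days: 65 − 5 = 60.

60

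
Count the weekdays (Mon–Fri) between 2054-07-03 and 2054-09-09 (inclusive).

49

2054-07-03 is a Friday.
The range spans 69 days (inclusive of both endpoints).
69 = 7 × 9 + 6, so there are 9 full weeks plus 6 extra days.
Each full week contributes 5 weekdays (Mon–Fri): 9 × 5 = 45.
The 6 extra days are Fri, Sat, Sun, Mon, Tue, Wed — 4 of them qualify.
Total: 45 + 4 = 49.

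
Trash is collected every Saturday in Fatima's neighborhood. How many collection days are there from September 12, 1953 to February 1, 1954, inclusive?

September 12, 1953 is a Saturday.
The range spans 143 days (inclusive of both endpoints).
143 = 7 × 20 + 3, so there are 20 full weeks plus 3 extra days.
Each full week contributes one Saturday: 20 so far.
The 3 extra days are Sat, Sun, Mon — 1 of them qualifies.
Total: 20 + 1 = 21.

21 Saturdays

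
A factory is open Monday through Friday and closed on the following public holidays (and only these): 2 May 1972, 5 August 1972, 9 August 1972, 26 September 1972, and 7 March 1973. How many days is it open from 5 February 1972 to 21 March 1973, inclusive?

5 February 1972 is a Saturday.
The range spans 411 days (inclusive of both endpoints).
411 = 7 × 58 + 5, so there are 58 full weeks plus 5 extra days.
Each full week contributes 5 weekdays (Mon–Fri): 58 × 5 = 290.
The 5 extra days are Saturday, Sunday, Monday, Tuesday, Wednesday — 3 of them qualify.
Total: 290 + 3 = 293.
Holidays: 2 May 1972 (Tue); 5 August 1972 (Sat); 9 August 1972 (Wed); 26 September 1972 (Tue); 7 March 1973 (Wed).
4 of the 5 holidays fall on weekdays; the rest are weekends and were already excluded.
Business days: 293 − 4 = 289.

289 business days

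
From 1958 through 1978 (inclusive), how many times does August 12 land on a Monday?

3

Day of week of August 12 in each year:
1958: Tue, 1959: Wed, 1960: Fri, 1961: Sat, 1962: Sun, 1963: Mon ✓, 1964: Wed, 1965: Thu, 1966: Fri, 1967: Sat, 1968: Mon ✓, 1969: Tue, 1970: Wed, 1971: Thu, 1972: Sat, 1973: Sun, 1974: Mon ✓, 1975: Tue, 1976: Thu, 1977: Fri, 1978: Sat
Mondays: 1963, 1968, 1974.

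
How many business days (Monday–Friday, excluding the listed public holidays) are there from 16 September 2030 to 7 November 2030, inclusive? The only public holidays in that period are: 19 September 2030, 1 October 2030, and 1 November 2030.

36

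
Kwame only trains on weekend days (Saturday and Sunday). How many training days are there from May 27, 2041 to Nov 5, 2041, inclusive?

May 27, 2041 is a Monday.
That's 163 days from start to end, counting both.
163 = 7 × 23 + 2, so there are 23 full weeks plus 2 extra days.
Each full week contributes 2 weekend days (Sat, Sun): 23 × 2 = 46.
The 2 extra days are Mon, Tue — none qualify.
Total: 46 + 0 = 46.

46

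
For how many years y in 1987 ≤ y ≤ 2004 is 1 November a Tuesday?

Day of week of November 1 in each year:
1987: Sun, 1988: Tue ✓, 1989: Wed, 1990: Thu, 1991: Fri, 1992: Sun, 1993: Mon, 1994: Tue ✓, 1995: Wed, 1996: Fri, 1997: Sat, 1998: Sun, 1999: Mon, 2000: Wed, 2001: Thu, 2002: Fri, 2003: Sat, 2004: Mon
Tuesdays: 1988, 1994.

2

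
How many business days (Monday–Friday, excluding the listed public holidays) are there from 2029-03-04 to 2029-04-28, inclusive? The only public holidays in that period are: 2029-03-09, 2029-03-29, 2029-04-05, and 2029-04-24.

36

2029-03-04 is a Sunday.
That's 56 days from start to end, counting both.
56 = 7 × 8, so the span is exactly 8 full weeks.
Each full week contributes 5 weekdays (Mon–Fri): 8 × 5 = 40.
Total: 40.
Holidays: 2029-03-09 (Fri); 2029-03-29 (Thu); 2029-04-05 (Thu); 2029-04-24 (Tue).
All 4 holidays fall on weekdays, so subtract 4.
Business days: 40 − 4 = 36.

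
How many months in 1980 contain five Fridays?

A month has five Fridays exactly when Friday falls within its first (length − 28) days.
Jan: 31 days, starts Tue → 5 of Tue, Wed, Thu
Feb: 29 days, starts Fri → 5 of Fri ✓
Mar: 31 days, starts Sat → 5 of Sat, Sun, Mon
Apr: 30 days, starts Tue → 5 of Tue, Wed
May: 31 days, starts Thu → 5 of Thu, Fri, Sat ✓
Jun: 30 days, starts Sun → 5 of Sun, Mon
Jul: 31 days, starts Tue → 5 of Tue, Wed, Thu
Aug: 31 days, starts Fri → 5 of Fri, Sat, Sun ✓
Sep: 30 days, starts Mon → 5 of Mon, Tue
Oct: 31 days, starts Wed → 5 of Wed, Thu, Fri ✓
Nov: 30 days, starts Sat → 5 of Sat, Sun
Dec: 31 days, starts Mon → 5 of Mon, Tue, Wed
Months with five Fridays: Feb, May, Aug, Oct.

4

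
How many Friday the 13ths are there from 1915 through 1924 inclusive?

15

Friday-the-13ths by year:
1915: Aug
1916: Oct
1917: Apr, Jul
1918: Sep, Dec
1919: Jun
1920: Feb, Aug
1921: May
1922: Jan, Oct
1923: Apr, Jul
1924: Jun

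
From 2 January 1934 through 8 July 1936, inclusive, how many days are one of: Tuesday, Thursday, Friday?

394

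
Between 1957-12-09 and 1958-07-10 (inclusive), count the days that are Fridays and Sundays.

1957-12-09 is a Monday.
The range spans 214 days (inclusive of both endpoints).
214 = 7 × 30 + 4, so there are 30 full weeks plus 4 extra days.
Each full week contributes 2 days from the set (Fri, Sun): 30 × 2 = 60.
The 4 extra days are Mon, Tue, Wed, Thu — none qualify.
Total: 60 + 0 = 60.

60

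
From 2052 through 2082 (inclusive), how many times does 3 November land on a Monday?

5

Day of week of November 3 in each year:
2052: Sun, 2053: Mon ✓, 2054: Tue, 2055: Wed, 2056: Fri, 2057: Sat, 2058: Sun, 2059: Mon ✓, 2060: Wed, 2061: Thu, 2062: Fri, 2063: Sat, 2064: Mon ✓, 2065: Tue, 2066: Wed, 2067: Thu, 2068: Sat, 2069: Sun, 2070: Mon ✓, 2071: Tue, 2072: Thu, 2073: Fri, 2074: Sat, 2075: Sun, 2076: Tue, 2077: Wed, 2078: Thu, 2079: Fri, 2080: Sun, 2081: Mon ✓, 2082: Tue
Mondays: 2053, 2059, 2064, 2070, 2081.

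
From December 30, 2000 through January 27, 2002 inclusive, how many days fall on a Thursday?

56 Thursdays

December 30, 2000 is a Saturday.
From December 30, 2000 to January 27, 2002 is 394 days inclusive.
394 = 7 × 56 + 2, so there are 56 full weeks plus 2 extra days.
Each full week contributes one Thursday: 56 so far.
The 2 extra days are Sat, Sun — none qualify.
Total: 56 + 0 = 56.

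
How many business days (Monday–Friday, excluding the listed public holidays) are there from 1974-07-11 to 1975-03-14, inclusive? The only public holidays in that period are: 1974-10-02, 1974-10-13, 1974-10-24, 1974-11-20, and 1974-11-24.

174

1974-07-11 is a Thursday.
That's 247 days from start to end, counting both.
247 = 7 × 35 + 2, so there are 35 full weeks plus 2 extra days.
Each full week contributes 5 weekdays (Mon–Fri): 35 × 5 = 175.
The 2 extra days are Thu, Fri — 2 of them qualify.
Total: 175 + 2 = 177.
Holidays: 1974-10-02 (Wed); 1974-10-13 (Sun); 1974-10-24 (Thu); 1974-11-20 (Wed); 1974-11-24 (Sun).
3 of the 5 holidays fall on weekdays; the rest are weekends and were already excluded.
Business days: 177 − 3 = 174.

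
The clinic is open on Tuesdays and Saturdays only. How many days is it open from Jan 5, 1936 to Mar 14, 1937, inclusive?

124

Jan 5, 1936 is a Sunday.
The range spans 435 days (inclusive of both endpoints).
435 = 7 × 62 + 1, so there are 62 full weeks plus 1 extra day.
Each full week contributes 2 days from the set (Tue, Sat): 62 × 2 = 124.
The 1 extra day is Sunday — none qualify.
Total: 124 + 0 = 124.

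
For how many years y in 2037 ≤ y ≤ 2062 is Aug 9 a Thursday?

3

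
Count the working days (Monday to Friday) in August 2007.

23 weekdays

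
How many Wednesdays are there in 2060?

52

1 January 2060 is a Thursday.
That's 366 days from start to end, counting both.
366 = 7 × 52 + 2, so there are 52 full weeks plus 2 extra days.
Each full week contributes one Wednesday: 52 so far.
The 2 extra days are Thu, Fri — none qualify.
Total: 52 + 0 = 52.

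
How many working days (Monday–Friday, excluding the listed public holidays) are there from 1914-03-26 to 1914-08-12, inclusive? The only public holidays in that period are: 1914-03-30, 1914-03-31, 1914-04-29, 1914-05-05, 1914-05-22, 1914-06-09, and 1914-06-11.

1914-03-26 is a Thursday.
That's 140 days from start to end, counting both.
140 = 7 × 20, so the span is exactly 20 full weeks.
Each full week contributes 5 weekdays (Mon–Fri): 20 × 5 = 100.
Holidays: 1914-03-30 (Mon); 1914-03-31 (Tue); 1914-04-29 (Wed); 1914-05-05 (Tue); 1914-05-22 (Fri); 1914-06-09 (Tue); 1914-06-11 (Thu).
All 7 holidays fall on weekdays, so subtract 7.
Business days: 100 − 7 = 93.

93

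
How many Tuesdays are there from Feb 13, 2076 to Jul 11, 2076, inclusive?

21 Tuesdays

Feb 13, 2076 is a Thursday.
That's 150 days from start to end, counting both.
150 = 7 × 21 + 3, so there are 21 full weeks plus 3 extra days.
Each full week contributes one Tuesday: 21 so far.
The 3 extra days are Thu, Fri, Sat — none qualify.
Total: 21 + 0 = 21.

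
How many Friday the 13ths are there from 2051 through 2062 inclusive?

Friday-the-13ths by year:
2051: Jan, Oct
2052: Sep, Dec
2053: Jun
2054: Feb, Mar, Nov
2055: Aug
2056: Oct
2057: Apr, Jul
2058: Sep, Dec
2059: Jun
2060: Feb, Aug
2061: May
2062: Jan, Oct

20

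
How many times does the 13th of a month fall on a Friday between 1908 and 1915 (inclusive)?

Friday-the-13ths by year:
1908: Mar, Nov
1909: Aug
1910: May
1911: Jan, Oct
1912: Sep, Dec
1913: Jun
1914: Feb, Mar, Nov
1915: Aug

13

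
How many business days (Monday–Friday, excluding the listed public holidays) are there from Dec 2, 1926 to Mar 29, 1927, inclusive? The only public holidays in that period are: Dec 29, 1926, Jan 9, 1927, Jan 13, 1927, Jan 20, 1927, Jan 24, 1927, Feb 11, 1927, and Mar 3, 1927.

Dec 2, 1926 is a Thursday.
From Dec 2, 1926 to Mar 29, 1927 is 118 days inclusive.
118 = 7 × 16 + 6, so there are 16 full weeks plus 6 extra days.
Each full week contributes 5 weekdays (Mon–Fri): 16 × 5 = 80.
The 6 extra days are Thu, Fri, Sat, Sun, Mon, Tue — 4 of them qualify.
Total: 80 + 4 = 84.
Holidays: Dec 29, 1926 (Wed); Jan 9, 1927 (Sun); Jan 13, 1927 (Thu); Jan 20, 1927 (Thu); Jan 24, 1927 (Mon); Feb 11, 1927 (Fri); Mar 3, 1927 (Thu).
6 of the 7 holidays fall on weekdays; the rest are weekends and were already excluded.
Business days: 84 − 6 = 78.

78 business days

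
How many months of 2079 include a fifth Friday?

A month has five Fridays exactly when Friday falls within its first (length − 28) days.
Jan: 31 days, starts Sun → 5 of Sun, Mon, Tue
Feb: 28 days, starts Wed → 5 of (none)
Mar: 31 days, starts Wed → 5 of Wed, Thu, Fri ✓
Apr: 30 days, starts Sat → 5 of Sat, Sun
May: 31 days, starts Mon → 5 of Mon, Tue, Wed
Jun: 30 days, starts Thu → 5 of Thu, Fri ✓
Jul: 31 days, starts Sat → 5 of Sat, Sun, Mon
Aug: 31 days, starts Tue → 5 of Tue, Wed, Thu
Sep: 30 days, starts Fri → 5 of Fri, Sat ✓
Oct: 31 days, starts Sun → 5 of Sun, Mon, Tue
Nov: 30 days, starts Wed → 5 of Wed, Thu
Dec: 31 days, starts Fri → 5 of Fri, Sat, Sun ✓
Months with five Fridays: Mar, Jun, Sep, Dec.

4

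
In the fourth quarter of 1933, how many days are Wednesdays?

13

1 October 1933 is a Sunday.
The range spans 92 days (inclusive of both endpoints).
92 = 7 × 13 + 1, so there are 13 full weeks plus 1 extra day.
Each full week contributes one Wednesday: 13 so far.
The 1 extra day is Sunday — none qualify.
Total: 13 + 0 = 13.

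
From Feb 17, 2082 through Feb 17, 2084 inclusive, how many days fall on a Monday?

Feb 17, 2082 is a Tuesday.
That's 731 days from start to end, counting both.
731 = 7 × 104 + 3, so there are 104 full weeks plus 3 extra days.
Each full week contributes one Monday: 104 so far.
The 3 extra days are Tue, Wed, Thu — none qualify.
Total: 104 + 0 = 104.

104 Mondays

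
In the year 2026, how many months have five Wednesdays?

4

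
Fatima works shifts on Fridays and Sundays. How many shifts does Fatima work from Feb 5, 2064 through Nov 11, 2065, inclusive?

Feb 5, 2064 is a Tuesday.
That's 646 days from start to end, counting both.
646 = 7 × 92 + 2, so there are 92 full weeks plus 2 extra days.
Each full week contributes 2 days from the set (Fri, Sun): 92 × 2 = 184.
The 2 extra days are Tuesday, Wednesday — none qualify.
Total: 184 + 0 = 184.

184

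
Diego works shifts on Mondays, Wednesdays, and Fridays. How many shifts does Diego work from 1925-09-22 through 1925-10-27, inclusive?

15

1925-09-22 is a Tuesday.
From 1925-09-22 to 1925-10-27 is 36 days inclusive.
36 = 7 × 5 + 1, so there are 5 full weeks plus 1 extra day.
Each full week contributes 3 days from the set (Mon, Wed, Fri): 5 × 3 = 15.
The 1 extra day is Tue — none qualify.
Total: 15 + 0 = 15.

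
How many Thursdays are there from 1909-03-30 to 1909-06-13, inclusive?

11 Thursdays

1909-03-30 is a Tuesday.
From 1909-03-30 to 1909-06-13 is 76 days inclusive.
76 = 7 × 10 + 6, so there are 10 full weeks plus 6 extra days.
Each full week contributes one Thursday: 10 so far.
The 6 extra days are Tuesday, Wednesday, Thursday, Friday, Saturday, Sunday — 1 of them qualifies.
Total: 10 + 1 = 11.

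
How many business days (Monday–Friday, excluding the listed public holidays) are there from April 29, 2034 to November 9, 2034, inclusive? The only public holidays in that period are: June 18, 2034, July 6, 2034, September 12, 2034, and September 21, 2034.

April 29, 2034 is a Saturday.
From April 29, 2034 to November 9, 2034 is 195 days inclusive.
195 = 7 × 27 + 6, so there are 27 full weeks plus 6 extra days.
Each full week contributes 5 weekdays (Mon–Fri): 27 × 5 = 135.
The 6 extra days are Sat, Sun, Mon, Tue, Wed, Thu — 4 of them qualify.
Total: 135 + 4 = 139.
Holidays: June 18, 2034 (Sun); July 6, 2034 (Thu); September 12, 2034 (Tue); September 21, 2034 (Thu).
3 of the 4 holidays fall on weekdays; the rest are weekends and were already excluded.
Business days: 139 − 3 = 136.

136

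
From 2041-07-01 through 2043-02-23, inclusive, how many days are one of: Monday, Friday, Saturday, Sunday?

2041-07-01 is a Monday.
The range spans 603 days (inclusive of both endpoints).
603 = 7 × 86 + 1, so there are 86 full weeks plus 1 extra day.
Each full week contributes 4 days from the set (Mon, Fri, Sat, Sun): 86 × 4 = 344.
The 1 extra day is Monday — 1 of them qualifies.
Total: 344 + 1 = 345.

345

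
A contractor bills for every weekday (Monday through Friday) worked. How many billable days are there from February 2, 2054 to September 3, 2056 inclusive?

February 2, 2054 is a Monday.
That's 945 days from start to end, counting both.
945 = 7 × 135, so the span is exactly 135 full weeks.
Each full week contributes 5 weekdays (Mon–Fri): 135 × 5 = 675.
Total: 675.

675 weekdays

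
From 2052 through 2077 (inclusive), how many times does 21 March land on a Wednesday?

4

Day of week of March 21 in each year:
2052: Thu, 2053: Fri, 2054: Sat, 2055: Sun, 2056: Tue, 2057: Wed ✓, 2058: Thu, 2059: Fri, 2060: Sun, 2061: Mon, 2062: Tue, 2063: Wed ✓, 2064: Fri, 2065: Sat, 2066: Sun, 2067: Mon, 2068: Wed ✓, 2069: Thu, 2070: Fri, 2071: Sat, 2072: Mon, 2073: Tue, 2074: Wed ✓, 2075: Thu, 2076: Sat, 2077: Sun
Wednesdays: 2057, 2063, 2068, 2074.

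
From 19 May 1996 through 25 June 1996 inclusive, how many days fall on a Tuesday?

6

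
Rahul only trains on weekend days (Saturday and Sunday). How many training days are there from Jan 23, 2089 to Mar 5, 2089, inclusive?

12

Jan 23, 2089 is a Sunday.
From Jan 23, 2089 to Mar 5, 2089 is 42 days inclusive.
42 = 7 × 6, so the span is exactly 6 full weeks.
Each full week contributes 2 weekend days (Sat, Sun): 6 × 2 = 12.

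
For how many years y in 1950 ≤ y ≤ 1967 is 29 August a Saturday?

Day of week of August 29 in each year:
1950: Tue, 1951: Wed, 1952: Fri, 1953: Sat ✓, 1954: Sun, 1955: Mon, 1956: Wed, 1957: Thu, 1958: Fri, 1959: Sat ✓, 1960: Mon, 1961: Tue, 1962: Wed, 1963: Thu, 1964: Sat ✓, 1965: Sun, 1966: Mon, 1967: Tue
Saturdays: 1953, 1959, 1964.

3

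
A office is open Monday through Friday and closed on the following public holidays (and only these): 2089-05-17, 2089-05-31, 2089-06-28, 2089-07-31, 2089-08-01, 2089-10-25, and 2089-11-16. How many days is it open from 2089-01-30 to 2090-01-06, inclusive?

239

2089-01-30 is a Sunday.
From 2089-01-30 to 2090-01-06 is 342 days inclusive.
342 = 7 × 48 + 6, so there are 48 full weeks plus 6 extra days.
Each full week contributes 5 weekdays (Mon–Fri): 48 × 5 = 240.
The 6 extra days are Sunday, Monday, Tuesday, Wednesday, Thursday, Friday — 5 of them qualify.
Total: 240 + 5 = 245.
Holidays: 2089-05-17 (Tue); 2089-05-31 (Tue); 2089-06-28 (Tue); 2089-07-31 (Sun); 2089-08-01 (Mon); 2089-10-25 (Tue); 2089-11-16 (Wed).
6 of the 7 holidays fall on weekdays; the rest are weekends and were already excluded.
Business days: 245 − 6 = 239.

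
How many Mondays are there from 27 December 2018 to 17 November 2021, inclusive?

151 Mondays

27 December 2018 is a Thursday.
That's 1057 days from start to end, counting both.
1057 = 7 × 151, so the span is exactly 151 full weeks.
Each full week contributes one Monday: 151 so far.
Total: 151.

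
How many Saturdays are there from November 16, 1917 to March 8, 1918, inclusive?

16

November 16, 1917 is a Friday.
That's 113 days from start to end, counting both.
113 = 7 × 16 + 1, so there are 16 full weeks plus 1 extra day.
Each full week contributes one Saturday: 16 so far.
The 1 extra day is Friday — none qualify.
Total: 16 + 0 = 16.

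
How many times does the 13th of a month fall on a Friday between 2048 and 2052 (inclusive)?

Friday-the-13ths by year:
2048: Mar, Nov
2049: Aug
2050: May
2051: Jan, Oct
2052: Sep, Dec

8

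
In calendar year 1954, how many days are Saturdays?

52

January 1, 1954 is a Friday.
That's 365 days from start to end, counting both.
365 = 7 × 52 + 1, so there are 52 full weeks plus 1 extra day.
Each full week contributes one Saturday: 52 so far.
The 1 extra day is Fri — none qualify.
Total: 52 + 0 = 52.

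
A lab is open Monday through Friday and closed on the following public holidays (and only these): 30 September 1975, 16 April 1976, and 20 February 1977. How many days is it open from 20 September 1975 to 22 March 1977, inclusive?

390

20 September 1975 is a Saturday.
The range spans 550 days (inclusive of both endpoints).
550 = 7 × 78 + 4, so there are 78 full weeks plus 4 extra days.
Each full week contributes 5 weekdays (Mon–Fri): 78 × 5 = 390.
The 4 extra days are Sat, Sun, Mon, Tue — 2 of them qualify.
Total: 390 + 2 = 392.
Holidays: 30 September 1975 (Tue); 16 April 1976 (Fri); 20 February 1977 (Sun).
2 of the 3 holidays fall on weekdays; the rest are weekends and were already excluded.
Business days: 392 − 2 = 390.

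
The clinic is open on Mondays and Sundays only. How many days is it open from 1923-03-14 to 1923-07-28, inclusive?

1923-03-14 is a Wednesday.
The range spans 137 days (inclusive of both endpoints).
137 = 7 × 19 + 4, so there are 19 full weeks plus 4 extra days.
Each full week contributes 2 days from the set (Mon, Sun): 19 × 2 = 38.
The 4 extra days are Wednesday, Thursday, Friday, Saturday — none qualify.
Total: 38 + 0 = 38.

38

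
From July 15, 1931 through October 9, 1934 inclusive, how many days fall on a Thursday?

July 15, 1931 is a Wednesday.
From July 15, 1931 to October 9, 1934 is 1183 days inclusive.
1183 = 7 × 169, so the span is exactly 169 full weeks.
Each full week contributes one Thursday: 169 so far.
Total: 169.

169 Thursdays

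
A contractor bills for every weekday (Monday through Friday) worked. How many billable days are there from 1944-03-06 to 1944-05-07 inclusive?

45

1944-03-06 is a Monday.
The range spans 63 days (inclusive of both endpoints).
63 = 7 × 9, so the span is exactly 9 full weeks.
Each full week contributes 5 weekdays (Mon–Fri): 9 × 5 = 45.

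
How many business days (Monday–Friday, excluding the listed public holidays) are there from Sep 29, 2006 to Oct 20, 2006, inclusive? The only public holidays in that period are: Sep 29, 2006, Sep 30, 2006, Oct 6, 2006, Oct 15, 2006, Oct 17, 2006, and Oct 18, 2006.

12

Sep 29, 2006 is a Friday.
That's 22 days from start to end, counting both.
22 = 7 × 3 + 1, so there are 3 full weeks plus 1 extra day.
Each full week contributes 5 weekdays (Mon–Fri): 3 × 5 = 15.
The 1 extra day is Fri — 1 of them qualifies.
Total: 15 + 1 = 16.
Holidays: Sep 29, 2006 (Fri); Sep 30, 2006 (Sat); Oct 6, 2006 (Fri); Oct 15, 2006 (Sun); Oct 17, 2006 (Tue); Oct 18, 2006 (Wed).
4 of the 6 holidays fall on weekdays; the rest are weekends and were already excluded.
Business days: 16 − 4 = 12.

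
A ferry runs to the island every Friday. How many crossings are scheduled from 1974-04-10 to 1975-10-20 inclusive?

80 Fridays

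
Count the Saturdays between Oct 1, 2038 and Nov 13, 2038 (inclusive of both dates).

Oct 1, 2038 is a Friday.
The range spans 44 days (inclusive of both endpoints).
44 = 7 × 6 + 2, so there are 6 full weeks plus 2 extra days.
Each full week contributes one Saturday: 6 so far.
The 2 extra days are Fri, Sat — 1 of them qualifies.
Total: 6 + 1 = 7.

7 Saturdays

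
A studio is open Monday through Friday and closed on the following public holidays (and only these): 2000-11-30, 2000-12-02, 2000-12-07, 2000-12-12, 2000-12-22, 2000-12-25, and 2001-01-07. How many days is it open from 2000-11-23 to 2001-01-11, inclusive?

31

2000-11-23 is a Thursday.
From 2000-11-23 to 2001-01-11 is 50 days inclusive.
50 = 7 × 7 + 1, so there are 7 full weeks plus 1 extra day.
Each full week contributes 5 weekdays (Mon–Fri): 7 × 5 = 35.
The 1 extra day is Thu — 1 of them qualifies.
Total: 35 + 1 = 36.
Holidays: 2000-11-30 (Thu); 2000-12-02 (Sat); 2000-12-07 (Thu); 2000-12-12 (Tue); 2000-12-22 (Fri); 2000-12-25 (Mon); 2001-01-07 (Sun).
5 of the 7 holidays fall on weekdays; the rest are weekends and were already excluded.
Business days: 36 − 5 = 31.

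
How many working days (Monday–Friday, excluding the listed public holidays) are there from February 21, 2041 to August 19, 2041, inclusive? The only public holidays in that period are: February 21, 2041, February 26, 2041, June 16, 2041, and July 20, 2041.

126

February 21, 2041 is a Thursday.
From February 21, 2041 to August 19, 2041 is 180 days inclusive.
180 = 7 × 25 + 5, so there are 25 full weeks plus 5 extra days.
Each full week contributes 5 weekdays (Mon–Fri): 25 × 5 = 125.
The 5 extra days are Thursday, Friday, Saturday, Sunday, Monday — 3 of them qualify.
Total: 125 + 3 = 128.
Holidays: February 21, 2041 (Thu); February 26, 2041 (Tue); June 16, 2041 (Sun); July 20, 2041 (Sat).
2 of the 4 holidays fall on weekdays; the rest are weekends and were already excluded.
Business days: 128 − 2 = 126.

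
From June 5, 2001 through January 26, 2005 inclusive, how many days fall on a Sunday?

190

June 5, 2001 is a Tuesday.
From June 5, 2001 to January 26, 2005 is 1332 days inclusive.
1332 = 7 × 190 + 2, so there are 190 full weeks plus 2 extra days.
Each full week contributes one Sunday: 190 so far.
The 2 extra days are Tuesday, Wednesday — none qualify.
Total: 190 + 0 = 190.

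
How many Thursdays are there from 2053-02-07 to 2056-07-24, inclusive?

180 Thursdays

2053-02-07 is a Friday.
That's 1264 days from start to end, counting both.
1264 = 7 × 180 + 4, so there are 180 full weeks plus 4 extra days.
Each full week contributes one Thursday: 180 so far.
The 4 extra days are Fri, Sat, Sun, Mon — none qualify.
Total: 180 + 0 = 180.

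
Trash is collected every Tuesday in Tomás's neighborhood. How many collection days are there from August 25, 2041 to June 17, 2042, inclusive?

43

August 25, 2041 is a Sunday.
The range spans 297 days (inclusive of both endpoints).
297 = 7 × 42 + 3, so there are 42 full weeks plus 3 extra days.
Each full week contributes one Tuesday: 42 so far.
The 3 extra days are Sunday, Monday, Tuesday — 1 of them qualifies.
Total: 42 + 1 = 43.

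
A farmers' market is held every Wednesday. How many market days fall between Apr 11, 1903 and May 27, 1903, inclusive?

7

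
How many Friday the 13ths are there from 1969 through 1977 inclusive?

Friday-the-13ths by year:
1969: Jun
1970: Feb, Mar, Nov
1971: Aug
1972: Oct
1973: Apr, Jul
1974: Sep, Dec
1975: Jun
1976: Feb, Aug
1977: May

14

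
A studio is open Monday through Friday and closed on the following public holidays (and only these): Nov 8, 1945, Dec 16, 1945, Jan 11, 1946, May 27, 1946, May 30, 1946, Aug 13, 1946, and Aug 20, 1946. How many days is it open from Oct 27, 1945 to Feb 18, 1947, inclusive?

336

Oct 27, 1945 is a Saturday.
That's 480 days from start to end, counting both.
480 = 7 × 68 + 4, so there are 68 full weeks plus 4 extra days.
Each full week contributes 5 weekdays (Mon–Fri): 68 × 5 = 340.
The 4 extra days are Saturday, Sunday, Monday, Tuesday — 2 of them qualify.
Total: 340 + 2 = 342.
Holidays: Nov 8, 1945 (Thu); Dec 16, 1945 (Sun); Jan 11, 1946 (Fri); May 27, 1946 (Mon); May 30, 1946 (Thu); Aug 13, 1946 (Tue); Aug 20, 1946 (Tue).
6 of the 7 holidays fall on weekdays; the rest are weekends and were already excluded.
Business days: 342 − 6 = 336.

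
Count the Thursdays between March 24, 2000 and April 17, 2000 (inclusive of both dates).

3 Thursdays

March 24, 2000 is a Friday.
The range spans 25 days (inclusive of both endpoints).
25 = 7 × 3 + 4, so there are 3 full weeks plus 4 extra days.
Each full week contributes one Thursday: 3 so far.
The 4 extra days are Fri, Sat, Sun, Mon — none qualify.
Total: 3 + 0 = 3.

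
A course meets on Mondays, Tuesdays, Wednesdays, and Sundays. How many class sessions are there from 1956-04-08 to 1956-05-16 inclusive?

24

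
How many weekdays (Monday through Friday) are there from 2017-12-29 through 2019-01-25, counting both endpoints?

2017-12-29 is a Friday.
From 2017-12-29 to 2019-01-25 is 393 days inclusive.
393 = 7 × 56 + 1, so there are 56 full weeks plus 1 extra day.
Each full week contributes 5 weekdays (Mon–Fri): 56 × 5 = 280.
The 1 extra day is Fri — 1 of them qualifies.
Total: 280 + 1 = 281.

281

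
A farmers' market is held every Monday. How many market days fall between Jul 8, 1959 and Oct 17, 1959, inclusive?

14 Mondays

Jul 8, 1959 is a Wednesday.
From Jul 8, 1959 to Oct 17, 1959 is 102 days inclusive.
102 = 7 × 14 + 4, so there are 14 full weeks plus 4 extra days.
Each full week contributes one Monday: 14 so far.
The 4 extra days are Wed, Thu, Fri, Sat — none qualify.
Total: 14 + 0 = 14.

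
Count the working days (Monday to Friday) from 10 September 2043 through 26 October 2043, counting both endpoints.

33 weekdays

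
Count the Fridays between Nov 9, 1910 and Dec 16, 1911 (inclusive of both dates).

58

Nov 9, 1910 is a Wednesday.
From Nov 9, 1910 to Dec 16, 1911 is 403 days inclusive.
403 = 7 × 57 + 4, so there are 57 full weeks plus 4 extra days.
Each full week contributes one Friday: 57 so far.
The 4 extra days are Wed, Thu, Fri, Sat — 1 of them qualifies.
Total: 57 + 1 = 58.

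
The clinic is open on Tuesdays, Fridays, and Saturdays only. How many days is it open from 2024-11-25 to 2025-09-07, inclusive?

123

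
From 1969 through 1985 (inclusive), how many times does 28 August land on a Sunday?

2

Day of week of August 28 in each year:
1969: Thu, 1970: Fri, 1971: Sat, 1972: Mon, 1973: Tue, 1974: Wed, 1975: Thu, 1976: Sat, 1977: Sun ✓, 1978: Mon, 1979: Tue, 1980: Thu, 1981: Fri, 1982: Sat, 1983: Sun ✓, 1984: Tue, 1985: Wed
Sundays: 1977, 1983.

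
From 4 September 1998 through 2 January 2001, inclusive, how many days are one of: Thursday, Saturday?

243

4 September 1998 is a Friday.
That's 852 days from start to end, counting both.
852 = 7 × 121 + 5, so there are 121 full weeks plus 5 extra days.
Each full week contributes 2 days from the set (Thu, Sat): 121 × 2 = 242.
The 5 extra days are Fri, Sat, Sun, Mon, Tue — 1 of them qualifies.
Total: 242 + 1 = 243.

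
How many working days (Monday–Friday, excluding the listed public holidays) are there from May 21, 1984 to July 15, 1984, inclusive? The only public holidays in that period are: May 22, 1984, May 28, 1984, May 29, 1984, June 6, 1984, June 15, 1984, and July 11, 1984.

34

May 21, 1984 is a Monday.
The range spans 56 days (inclusive of both endpoints).
56 = 7 × 8, so the span is exactly 8 full weeks.
Each full week contributes 5 weekdays (Mon–Fri): 8 × 5 = 40.
Total: 40.
Holidays: May 22, 1984 (Tue); May 28, 1984 (Mon); May 29, 1984 (Tue); June 6, 1984 (Wed); June 15, 1984 (Fri); July 11, 1984 (Wed).
All 6 holidays fall on weekdays, so subtract 6.
Business days: 40 − 6 = 34.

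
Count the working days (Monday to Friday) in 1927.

1 January 1927 is a Saturday.
From 1 January 1927 to 31 December 1927 is 365 days inclusive.
365 = 7 × 52 + 1, so there are 52 full weeks plus 1 extra day.
Each full week contributes 5 weekdays (Mon–Fri): 52 × 5 = 260.
The 1 extra day is Sat — none qualify.
Total: 260 + 0 = 260.

260 weekdays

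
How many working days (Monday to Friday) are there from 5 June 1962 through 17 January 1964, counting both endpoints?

424 weekdays

5 June 1962 is a Tuesday.
The range spans 592 days (inclusive of both endpoints).
592 = 7 × 84 + 4, so there are 84 full weeks plus 4 extra days.
Each full week contributes 5 weekdays (Mon–Fri): 84 × 5 = 420.
The 4 extra days are Tuesday, Wednesday, Thursday, Friday — 4 of them qualify.
Total: 420 + 4 = 424.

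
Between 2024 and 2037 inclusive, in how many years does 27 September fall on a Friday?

2

Day of week of September 27 in each year:
2024: Fri ✓, 2025: Sat, 2026: Sun, 2027: Mon, 2028: Wed, 2029: Thu, 2030: Fri ✓, 2031: Sat, 2032: Mon, 2033: Tue, 2034: Wed, 2035: Thu, 2036: Sat, 2037: Sun
Fridays: 2024, 2030.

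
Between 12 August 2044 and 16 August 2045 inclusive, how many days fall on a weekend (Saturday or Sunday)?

12 August 2044 is a Friday.
That's 370 days from start to end, counting both.
370 = 7 × 52 + 6, so there are 52 full weeks plus 6 extra days.
Each full week contributes 2 weekend days (Sat, Sun): 52 × 2 = 104.
The 6 extra days are Fri, Sat, Sun, Mon, Tue, Wed — 2 of them qualify.
Total: 104 + 2 = 106.

106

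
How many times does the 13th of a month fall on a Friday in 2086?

The 13th falls on a Friday when the month's 13th has weekday Fri.
Jan 13 is Sun; Feb 13 is Wed; Mar 13 is Wed; Apr 13 is Sat; May 13 is Mon; Jun 13 is Thu; Jul 13 is Sat; Aug 13 is Tue; Sep 13 is Fri ✓; Oct 13 is Sun; Nov 13 is Wed; Dec 13 is Fri ✓.
Friday the 13ths: Sep, Dec.

2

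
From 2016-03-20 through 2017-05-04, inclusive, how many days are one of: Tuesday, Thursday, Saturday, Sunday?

235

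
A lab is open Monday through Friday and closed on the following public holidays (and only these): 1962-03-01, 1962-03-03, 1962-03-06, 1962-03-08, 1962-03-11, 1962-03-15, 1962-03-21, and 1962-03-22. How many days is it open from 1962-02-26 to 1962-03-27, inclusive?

16

1962-02-26 is a Monday.
That's 30 days from start to end, counting both.
30 = 7 × 4 + 2, so there are 4 full weeks plus 2 extra days.
Each full week contributes 5 weekdays (Mon–Fri): 4 × 5 = 20.
The 2 extra days are Monday, Tuesday — 2 of them qualify.
Total: 20 + 2 = 22.
Holidays: 1962-03-01 (Thu); 1962-03-03 (Sat); 1962-03-06 (Tue); 1962-03-08 (Thu); 1962-03-11 (Sun); 1962-03-15 (Thu); 1962-03-21 (Wed); 1962-03-22 (Thu).
6 of the 8 holidays fall on weekdays; the rest are weekends and were already excluded.
Business days: 22 − 6 = 16.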